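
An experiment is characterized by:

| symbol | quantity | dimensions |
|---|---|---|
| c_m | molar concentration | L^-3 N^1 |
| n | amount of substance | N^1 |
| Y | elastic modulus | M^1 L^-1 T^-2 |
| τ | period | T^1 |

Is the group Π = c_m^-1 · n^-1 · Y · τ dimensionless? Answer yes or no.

no

Sum the exponent of each base dimension across the product:
  M: −[c_m]_M − [n]_M + [Y]_M + [τ]_M = −(0) − (0) + (1) + (0) = 1
  L: −[c_m]_L − [n]_L + [Y]_L + [τ]_L = −(-3) − (0) + (-1) + (0) = 2
  T: −[c_m]_T − [n]_T + [Y]_T + [τ]_T = −(0) − (0) + (-2) + (1) = -1
  N: −[c_m]_N − [n]_N + [Y]_N + [τ]_N = −(1) − (1) + (0) + (0) = -2
Net dimensions [M L² T⁻¹ N⁻²] ≠ [1] — not dimensionless.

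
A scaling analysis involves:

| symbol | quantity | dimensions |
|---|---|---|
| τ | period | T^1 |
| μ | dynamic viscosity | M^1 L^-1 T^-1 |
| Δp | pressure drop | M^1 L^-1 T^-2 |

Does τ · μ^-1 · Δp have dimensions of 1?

yes

Sum the exponent of each base dimension across the product:
  M: [τ]_M − [μ]_M + [Δp]_M = (0) − (1) + (1) = 0
  L: [τ]_L − [μ]_L + [Δp]_L = (0) − (-1) + (-1) = 0
  T: [τ]_T − [μ]_T + [Δp]_T = (1) − (-1) + (-2) = 0
  I: [τ]_I − [μ]_I + [Δp]_I = (0) − (0) + (0) = 0
All base exponents vanish — dimensionless.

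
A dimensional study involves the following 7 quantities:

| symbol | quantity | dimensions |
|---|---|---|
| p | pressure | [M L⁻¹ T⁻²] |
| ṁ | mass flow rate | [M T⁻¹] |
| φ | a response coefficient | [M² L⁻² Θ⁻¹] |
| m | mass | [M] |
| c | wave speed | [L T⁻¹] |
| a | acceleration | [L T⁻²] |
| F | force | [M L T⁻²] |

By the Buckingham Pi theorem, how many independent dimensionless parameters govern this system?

3

There are 7 variables and 4 base dimensions (M, L, T, Θ).
The dimension matrix has rank 4.
Independent dimensionless groups: 7 − 4 = 3.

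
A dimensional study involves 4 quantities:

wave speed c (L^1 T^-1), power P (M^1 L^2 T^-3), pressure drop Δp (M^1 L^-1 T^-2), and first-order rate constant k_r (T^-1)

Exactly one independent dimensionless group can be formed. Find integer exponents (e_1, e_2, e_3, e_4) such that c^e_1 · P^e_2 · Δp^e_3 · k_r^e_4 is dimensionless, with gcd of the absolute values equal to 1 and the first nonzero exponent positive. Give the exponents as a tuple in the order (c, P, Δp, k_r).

(3, -1, 1, -2)

M: e_1·(0) + e_2·(1) + e_3·(1) + e_4·(0) = 0
L: e_1·(1) + e_2·(2) + e_3·(-1) + e_4·(0) = 0
T: e_1·(-1) + e_2·(-3) + e_3·(-2) + e_4·(-1) = 0
Solving this homogeneous linear system for the smallest-integer solution (first nonzero entry positive) gives (3, -1, 1, -2).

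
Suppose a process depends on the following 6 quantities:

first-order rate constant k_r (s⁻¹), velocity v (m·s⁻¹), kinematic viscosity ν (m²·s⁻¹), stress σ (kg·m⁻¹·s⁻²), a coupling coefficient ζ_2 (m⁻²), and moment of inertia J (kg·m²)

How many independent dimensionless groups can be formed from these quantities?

There are 6 variables and 3 base dimensions (M, L, T).
The dimension matrix has rank 3.
Independent dimensionless groups: 6 − 3 = 3.

3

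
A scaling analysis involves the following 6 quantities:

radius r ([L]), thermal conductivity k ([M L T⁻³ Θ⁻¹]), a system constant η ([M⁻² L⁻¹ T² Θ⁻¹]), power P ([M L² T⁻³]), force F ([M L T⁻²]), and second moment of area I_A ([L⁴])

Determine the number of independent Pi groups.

There are 6 variables and 4 base dimensions (M, L, T, Θ).
The dimension matrix has rank 4.
Independent dimensionless groups: 6 − 4 = 2.

2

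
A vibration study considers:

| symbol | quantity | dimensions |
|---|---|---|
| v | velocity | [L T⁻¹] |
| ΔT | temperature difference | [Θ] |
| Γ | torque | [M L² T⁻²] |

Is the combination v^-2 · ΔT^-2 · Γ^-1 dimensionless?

Sum the exponent of each base dimension across the product:
  M: −2·[v]_M − 2·[ΔT]_M − [Γ]_M = −2·(0) − 2·(0) − (1) = -1
  L: −2·[v]_L − 2·[ΔT]_L − [Γ]_L = −2·(1) − 2·(0) − (2) = -4
  T: −2·[v]_T − 2·[ΔT]_T − [Γ]_T = −2·(-1) − 2·(0) − (-2) = 4
  Θ: −2·[v]_Θ − 2·[ΔT]_Θ − [Γ]_Θ = −2·(0) − 2·(1) − (0) = -2
Net dimensions [M⁻¹ L⁻⁴ T⁴ Θ⁻²] ≠ [1] — not dimensionless.

no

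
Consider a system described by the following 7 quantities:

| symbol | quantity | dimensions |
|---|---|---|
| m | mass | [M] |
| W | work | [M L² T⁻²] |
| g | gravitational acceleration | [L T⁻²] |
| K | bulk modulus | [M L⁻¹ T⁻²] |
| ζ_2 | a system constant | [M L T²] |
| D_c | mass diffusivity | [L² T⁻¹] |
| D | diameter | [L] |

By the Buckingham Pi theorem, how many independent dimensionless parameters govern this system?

There are 7 variables and 3 base dimensions (M, L, T).
The dimension matrix has rank 3.
Independent dimensionless groups: 7 − 3 = 4.

4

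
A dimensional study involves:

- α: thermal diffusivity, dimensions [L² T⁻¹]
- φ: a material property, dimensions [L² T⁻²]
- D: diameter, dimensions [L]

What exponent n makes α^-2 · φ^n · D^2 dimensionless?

1

Balance the L exponent: (2)·n from φ, plus −2·(2) + 2·(1) = -2 from the rest, must sum to zero.
2n − 2 = 0, so n = 1.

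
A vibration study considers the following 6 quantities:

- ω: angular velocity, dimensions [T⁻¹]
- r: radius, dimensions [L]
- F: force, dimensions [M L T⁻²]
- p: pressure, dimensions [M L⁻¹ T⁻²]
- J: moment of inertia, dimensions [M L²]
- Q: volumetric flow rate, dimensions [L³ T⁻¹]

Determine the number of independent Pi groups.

3

There are 6 variables and 3 base dimensions (M, L, T).
The dimension matrix has rank 3.
Independent dimensionless groups: 6 − 3 = 3.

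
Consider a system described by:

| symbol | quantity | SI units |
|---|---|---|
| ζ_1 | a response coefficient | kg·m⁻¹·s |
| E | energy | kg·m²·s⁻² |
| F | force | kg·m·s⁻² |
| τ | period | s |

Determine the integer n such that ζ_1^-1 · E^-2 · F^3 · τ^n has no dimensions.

3

Balance the T exponent: (1)·n from τ, plus −(1) − 2·(-2) + 3·(-2) = -3 from the rest, must sum to zero.
n − 3 = 0, so n = 3.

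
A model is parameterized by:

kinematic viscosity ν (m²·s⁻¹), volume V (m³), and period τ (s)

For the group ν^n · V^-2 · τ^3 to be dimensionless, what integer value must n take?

Balance the L exponent: (2)·n from ν, plus −2·(3) + 3·(0) = -6 from the rest, must sum to zero.
2n − 6 = 0, so n = 3.

3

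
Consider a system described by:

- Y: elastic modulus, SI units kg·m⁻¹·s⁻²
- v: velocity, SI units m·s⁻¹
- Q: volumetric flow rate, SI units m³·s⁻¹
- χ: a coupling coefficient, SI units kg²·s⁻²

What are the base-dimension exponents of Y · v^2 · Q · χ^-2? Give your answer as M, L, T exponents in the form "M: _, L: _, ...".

Collect each base-dimension exponent across the product:
  M: (1) + 2·(0) + (0) − 2·(2) = -3
  L: (-1) + 2·(1) + (3) − 2·(0) = 4
  T: (-2) + 2·(-1) + (-1) − 2·(-2) = -1
So the dimensions are [M⁻³ L⁴ T⁻¹].

M: -3, L: 4, T: -1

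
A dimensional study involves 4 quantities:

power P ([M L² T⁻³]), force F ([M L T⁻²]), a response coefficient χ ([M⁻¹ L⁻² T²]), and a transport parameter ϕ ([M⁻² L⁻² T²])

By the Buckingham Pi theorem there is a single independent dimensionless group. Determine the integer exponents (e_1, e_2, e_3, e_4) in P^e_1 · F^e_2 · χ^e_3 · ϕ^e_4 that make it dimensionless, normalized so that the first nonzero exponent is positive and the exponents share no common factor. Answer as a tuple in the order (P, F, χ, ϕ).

(2, -2, 2, -1)

M: e_1·(1) + e_2·(1) + e_3·(-1) + e_4·(-2) = 0
L: e_1·(2) + e_2·(1) + e_3·(-2) + e_4·(-2) = 0
T: e_1·(-3) + e_2·(-2) + e_3·(2) + e_4·(2) = 0
Solving this homogeneous linear system for the smallest-integer solution (first nonzero entry positive) gives (2, -2, 2, -1).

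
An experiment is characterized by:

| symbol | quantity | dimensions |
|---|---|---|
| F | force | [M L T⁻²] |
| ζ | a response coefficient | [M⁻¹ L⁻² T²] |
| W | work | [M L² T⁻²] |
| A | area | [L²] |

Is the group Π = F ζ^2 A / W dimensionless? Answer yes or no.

Sum the exponent of each base dimension across the product:
  M: [F]_M + 2·[ζ]_M − [W]_M + [A]_M = (1) + 2·(-1) − (1) + (0) = -2
  L: [F]_L + 2·[ζ]_L − [W]_L + [A]_L = (1) + 2·(-2) − (2) + (2) = -3
  T: [F]_T + 2·[ζ]_T − [W]_T + [A]_T = (-2) + 2·(2) − (-2) + (0) = 4
Net dimensions [M⁻² L⁻³ T⁴] ≠ [1] — not dimensionless.

no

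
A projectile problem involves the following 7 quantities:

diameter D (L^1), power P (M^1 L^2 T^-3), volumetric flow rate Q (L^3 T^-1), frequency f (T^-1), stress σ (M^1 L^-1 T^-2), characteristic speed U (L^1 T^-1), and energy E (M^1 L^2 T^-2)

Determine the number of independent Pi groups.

There are 7 variables and 3 base dimensions (M, L, T).
The dimension matrix has rank 3.
Independent dimensionless groups: 7 − 3 = 4.

4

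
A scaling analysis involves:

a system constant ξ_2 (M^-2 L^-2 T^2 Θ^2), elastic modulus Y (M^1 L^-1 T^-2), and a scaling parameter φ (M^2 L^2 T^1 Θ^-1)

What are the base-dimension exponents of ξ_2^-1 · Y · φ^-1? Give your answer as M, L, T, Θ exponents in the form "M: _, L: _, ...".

M: 1, L: -1, T: -5, Θ: -1

Collect each base-dimension exponent across the product:
  M: −(-2) + (1) − (2) = 1
  L: −(-2) + (-1) − (2) = -1
  T: −(2) + (-2) − (1) = -5
  Θ: −(2) + (0) − (-1) = -1
So the dimensions are [M L⁻¹ T⁻⁵ Θ⁻¹].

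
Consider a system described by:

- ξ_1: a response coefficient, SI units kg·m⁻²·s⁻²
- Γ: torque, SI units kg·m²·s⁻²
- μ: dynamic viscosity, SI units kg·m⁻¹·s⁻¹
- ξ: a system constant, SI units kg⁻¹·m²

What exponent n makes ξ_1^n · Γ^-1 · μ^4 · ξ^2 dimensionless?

-1

Balance the M exponent: (1)·n from ξ_1, plus −(1) + 4·(1) + 2·(-1) = 1 from the rest, must sum to zero.
n + 1 = 0, so n = -1.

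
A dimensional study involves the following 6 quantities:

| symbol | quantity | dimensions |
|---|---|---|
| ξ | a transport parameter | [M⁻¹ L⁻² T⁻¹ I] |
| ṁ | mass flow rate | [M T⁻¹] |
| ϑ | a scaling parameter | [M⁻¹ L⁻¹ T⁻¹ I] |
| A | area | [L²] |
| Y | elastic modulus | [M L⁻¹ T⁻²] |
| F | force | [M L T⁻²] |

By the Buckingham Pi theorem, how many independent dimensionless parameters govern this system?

2

There are 6 variables and 4 base dimensions (M, L, T, I).
The dimension matrix has rank 4.
Independent dimensionless groups: 6 − 4 = 2.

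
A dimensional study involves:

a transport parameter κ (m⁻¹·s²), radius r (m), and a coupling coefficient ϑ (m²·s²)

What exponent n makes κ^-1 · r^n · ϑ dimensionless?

Balance the L exponent: (1)·n from r, plus −(-1) + (2) = 3 from the rest, must sum to zero.
n + 3 = 0, so n = -3.

-3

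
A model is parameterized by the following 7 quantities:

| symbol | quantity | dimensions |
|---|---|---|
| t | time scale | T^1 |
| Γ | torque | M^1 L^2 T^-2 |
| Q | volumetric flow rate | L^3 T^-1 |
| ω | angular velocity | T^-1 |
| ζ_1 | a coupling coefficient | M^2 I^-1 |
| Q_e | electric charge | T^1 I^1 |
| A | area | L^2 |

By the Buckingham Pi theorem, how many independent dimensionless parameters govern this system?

There are 7 variables and 4 base dimensions (M, L, T, I).
The dimension matrix has rank 4.
Independent dimensionless groups: 7 − 4 = 3.

3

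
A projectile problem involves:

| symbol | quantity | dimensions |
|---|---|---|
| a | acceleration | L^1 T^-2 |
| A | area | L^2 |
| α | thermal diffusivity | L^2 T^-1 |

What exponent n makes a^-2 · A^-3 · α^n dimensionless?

Balance the L exponent: (2)·n from α, plus −2·(1) − 3·(2) = -8 from the rest, must sum to zero.
2n − 8 = 0, so n = 4.

4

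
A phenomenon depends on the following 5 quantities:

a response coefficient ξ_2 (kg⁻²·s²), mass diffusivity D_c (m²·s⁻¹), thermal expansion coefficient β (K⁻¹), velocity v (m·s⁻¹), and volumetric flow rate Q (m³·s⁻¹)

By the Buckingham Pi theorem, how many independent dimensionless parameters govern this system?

There are 5 variables and 4 base dimensions (M, L, T, Θ).
The dimension matrix has rank 4.
Independent dimensionless groups: 5 − 4 = 1.

1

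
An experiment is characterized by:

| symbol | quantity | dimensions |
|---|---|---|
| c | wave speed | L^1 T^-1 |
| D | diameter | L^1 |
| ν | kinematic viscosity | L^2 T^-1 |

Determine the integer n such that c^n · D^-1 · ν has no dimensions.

-1

Balance the L exponent: (1)·n from c, plus −(1) + (2) = 1 from the rest, must sum to zero.
n + 1 = 0, so n = -1.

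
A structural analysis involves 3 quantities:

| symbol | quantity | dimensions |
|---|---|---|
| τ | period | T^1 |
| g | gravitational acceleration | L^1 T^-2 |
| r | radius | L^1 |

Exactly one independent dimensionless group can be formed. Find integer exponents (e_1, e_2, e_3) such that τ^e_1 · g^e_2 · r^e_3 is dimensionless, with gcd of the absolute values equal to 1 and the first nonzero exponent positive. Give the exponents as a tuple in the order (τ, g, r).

(2, 1, -1)

L: e_1·(0) + e_2·(1) + e_3·(1) = 0
T: e_1·(1) + e_2·(-2) + e_3·(0) = 0
Solving this homogeneous linear system for the smallest-integer solution (first nonzero entry positive) gives (2, 1, -1).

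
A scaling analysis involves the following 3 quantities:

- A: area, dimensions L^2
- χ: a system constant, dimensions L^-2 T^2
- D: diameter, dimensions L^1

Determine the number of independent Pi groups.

1

There are 3 variables and 2 base dimensions (L, T).
The dimension matrix has rank 2.
Independent dimensionless groups: 3 − 2 = 1.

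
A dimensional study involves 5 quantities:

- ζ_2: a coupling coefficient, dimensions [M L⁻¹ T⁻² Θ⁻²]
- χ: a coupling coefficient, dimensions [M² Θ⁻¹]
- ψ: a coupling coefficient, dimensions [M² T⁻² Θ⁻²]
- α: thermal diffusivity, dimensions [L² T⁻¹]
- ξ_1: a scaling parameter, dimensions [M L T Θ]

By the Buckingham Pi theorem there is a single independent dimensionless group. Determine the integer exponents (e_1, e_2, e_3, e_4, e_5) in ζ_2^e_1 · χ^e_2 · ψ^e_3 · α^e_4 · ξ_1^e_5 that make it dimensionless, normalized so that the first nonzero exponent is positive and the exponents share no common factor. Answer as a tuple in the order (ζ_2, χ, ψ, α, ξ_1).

(3, 1, -3, 1, 1)

M: e_1·(1) + e_2·(2) + e_3·(2) + e_4·(0) + e_5·(1) = 0
L: e_1·(-1) + e_2·(0) + e_3·(0) + e_4·(2) + e_5·(1) = 0
T: e_1·(-2) + e_2·(0) + e_3·(-2) + e_4·(-1) + e_5·(1) = 0
Θ: e_1·(-2) + e_2·(-1) + e_3·(-2) + e_4·(0) + e_5·(1) = 0
Solving this homogeneous linear system for the smallest-integer solution (first nonzero entry positive) gives (3, 1, -3, 1, 1).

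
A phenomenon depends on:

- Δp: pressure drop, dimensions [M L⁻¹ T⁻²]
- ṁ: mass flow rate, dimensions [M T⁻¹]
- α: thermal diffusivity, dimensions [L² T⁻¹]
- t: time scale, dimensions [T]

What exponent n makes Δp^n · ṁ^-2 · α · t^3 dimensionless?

Balance the M exponent: (1)·n from Δp, plus −2·(1) + (0) + 3·(0) = -2 from the rest, must sum to zero.
n − 2 = 0, so n = 2.

2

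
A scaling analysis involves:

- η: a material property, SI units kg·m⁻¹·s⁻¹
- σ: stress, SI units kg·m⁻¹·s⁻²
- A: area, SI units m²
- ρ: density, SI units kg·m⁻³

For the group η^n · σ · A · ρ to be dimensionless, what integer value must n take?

Balance the M exponent: (1)·n from η, plus (1) + (0) + (1) = 2 from the rest, must sum to zero.
n + 2 = 0, so n = -2.

-2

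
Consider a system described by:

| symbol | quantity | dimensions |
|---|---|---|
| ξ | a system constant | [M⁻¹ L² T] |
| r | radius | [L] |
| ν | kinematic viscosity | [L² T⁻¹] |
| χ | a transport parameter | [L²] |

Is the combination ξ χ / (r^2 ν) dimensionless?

Sum the exponent of each base dimension across the product:
  M: [ξ]_M − 2·[r]_M − [ν]_M + [χ]_M = (-1) − 2·(0) − (0) + (0) = -1
  L: [ξ]_L − 2·[r]_L − [ν]_L + [χ]_L = (2) − 2·(1) − (2) + (2) = 0
  T: [ξ]_T − 2·[r]_T − [ν]_T + [χ]_T = (1) − 2·(0) − (-1) + (0) = 2
Net dimensions [M⁻¹ T²] ≠ [1] — not dimensionless.

no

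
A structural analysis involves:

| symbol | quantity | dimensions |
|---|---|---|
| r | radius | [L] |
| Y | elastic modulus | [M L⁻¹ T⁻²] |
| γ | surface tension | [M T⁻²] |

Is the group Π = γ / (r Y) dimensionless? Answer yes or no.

yes

Sum the exponent of each base dimension across the product:
  M: −[r]_M − [Y]_M + [γ]_M = −(0) − (1) + (1) = 0
  L: −[r]_L − [Y]_L + [γ]_L = −(1) − (-1) + (0) = 0
  T: −[r]_T − [Y]_T + [γ]_T = −(0) − (-2) + (-2) = 0
All base exponents vanish — dimensionless.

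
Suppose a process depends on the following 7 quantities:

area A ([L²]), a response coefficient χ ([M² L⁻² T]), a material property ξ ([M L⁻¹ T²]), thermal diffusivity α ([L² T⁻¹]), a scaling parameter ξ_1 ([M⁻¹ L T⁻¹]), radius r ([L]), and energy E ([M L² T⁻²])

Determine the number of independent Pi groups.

4

There are 7 variables and 3 base dimensions (M, L, T).
The dimension matrix has rank 3.
Independent dimensionless groups: 7 − 3 = 4.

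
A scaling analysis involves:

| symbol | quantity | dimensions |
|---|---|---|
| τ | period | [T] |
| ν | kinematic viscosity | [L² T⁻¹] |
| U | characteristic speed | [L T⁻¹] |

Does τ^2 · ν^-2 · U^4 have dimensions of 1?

yes

Sum the exponent of each base dimension across the product:
  M: 2·[τ]_M − 2·[ν]_M + 4·[U]_M = 2·(0) − 2·(0) + 4·(0) = 0
  L: 2·[τ]_L − 2·[ν]_L + 4·[U]_L = 2·(0) − 2·(2) + 4·(1) = 0
  T: 2·[τ]_T − 2·[ν]_T + 4·[U]_T = 2·(1) − 2·(-1) + 4·(-1) = 0
All base exponents vanish — dimensionless.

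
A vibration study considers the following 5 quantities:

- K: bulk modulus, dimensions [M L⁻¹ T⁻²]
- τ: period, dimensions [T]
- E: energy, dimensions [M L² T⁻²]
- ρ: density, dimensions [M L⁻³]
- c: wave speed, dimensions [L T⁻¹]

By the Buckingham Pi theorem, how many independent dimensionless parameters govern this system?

There are 5 variables and 3 base dimensions (M, L, T).
The dimension matrix has rank 3.
Independent dimensionless groups: 5 − 3 = 2.

2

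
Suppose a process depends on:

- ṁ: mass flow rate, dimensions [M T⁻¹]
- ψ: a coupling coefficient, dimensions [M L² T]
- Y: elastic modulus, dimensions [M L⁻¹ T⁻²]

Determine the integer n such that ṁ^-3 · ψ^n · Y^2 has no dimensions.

1

Balance the M exponent: (1)·n from ψ, plus −3·(1) + 2·(1) = -1 from the rest, must sum to zero.
n − 1 = 0, so n = 1.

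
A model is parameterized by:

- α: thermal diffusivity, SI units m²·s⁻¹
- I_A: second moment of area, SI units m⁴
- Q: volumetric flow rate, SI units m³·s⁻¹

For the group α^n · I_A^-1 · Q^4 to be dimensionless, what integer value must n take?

Balance the L exponent: (2)·n from α, plus −(4) + 4·(3) = 8 from the rest, must sum to zero.
2n + 8 = 0, so n = -4.

-4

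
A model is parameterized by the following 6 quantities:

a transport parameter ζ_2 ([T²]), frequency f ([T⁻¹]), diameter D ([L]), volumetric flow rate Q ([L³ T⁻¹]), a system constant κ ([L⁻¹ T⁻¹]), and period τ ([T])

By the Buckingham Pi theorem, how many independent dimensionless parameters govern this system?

4

There are 6 variables and 2 base dimensions (L, T).
The dimension matrix has rank 2.
Independent dimensionless groups: 6 − 2 = 4.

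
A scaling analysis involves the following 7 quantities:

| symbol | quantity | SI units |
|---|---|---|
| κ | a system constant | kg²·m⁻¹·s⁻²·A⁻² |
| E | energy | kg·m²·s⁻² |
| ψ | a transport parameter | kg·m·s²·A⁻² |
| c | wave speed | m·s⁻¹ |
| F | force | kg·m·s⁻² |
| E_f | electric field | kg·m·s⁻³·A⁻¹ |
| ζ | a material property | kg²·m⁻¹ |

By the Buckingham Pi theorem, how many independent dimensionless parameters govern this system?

3

There are 7 variables and 4 base dimensions (M, L, T, I).
The dimension matrix has rank 4.
Independent dimensionless groups: 7 − 4 = 3.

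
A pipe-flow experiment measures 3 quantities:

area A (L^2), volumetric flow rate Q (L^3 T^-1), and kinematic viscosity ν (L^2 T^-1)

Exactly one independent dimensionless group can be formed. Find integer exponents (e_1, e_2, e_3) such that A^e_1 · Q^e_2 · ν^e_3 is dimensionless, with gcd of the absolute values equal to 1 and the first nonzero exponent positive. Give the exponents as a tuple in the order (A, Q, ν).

L: e_1·(2) + e_2·(3) + e_3·(2) = 0
T: e_1·(0) + e_2·(-1) + e_3·(-1) = 0
Solving this homogeneous linear system for the smallest-integer solution (first nonzero entry positive) gives (1, -2, 2).

(1, -2, 2)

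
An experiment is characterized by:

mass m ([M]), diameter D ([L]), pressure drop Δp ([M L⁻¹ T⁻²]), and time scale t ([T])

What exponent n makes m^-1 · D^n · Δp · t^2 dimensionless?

1

Balance the L exponent: (1)·n from D, plus −(0) + (-1) + 2·(0) = -1 from the rest, must sum to zero.
n − 1 = 0, so n = 1.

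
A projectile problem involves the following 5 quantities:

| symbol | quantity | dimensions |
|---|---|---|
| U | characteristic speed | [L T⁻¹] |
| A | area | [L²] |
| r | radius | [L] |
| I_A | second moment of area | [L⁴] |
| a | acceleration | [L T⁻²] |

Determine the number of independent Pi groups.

3

There are 5 variables and 2 base dimensions (L, T).
The dimension matrix has rank 2.
Independent dimensionless groups: 5 − 2 = 3.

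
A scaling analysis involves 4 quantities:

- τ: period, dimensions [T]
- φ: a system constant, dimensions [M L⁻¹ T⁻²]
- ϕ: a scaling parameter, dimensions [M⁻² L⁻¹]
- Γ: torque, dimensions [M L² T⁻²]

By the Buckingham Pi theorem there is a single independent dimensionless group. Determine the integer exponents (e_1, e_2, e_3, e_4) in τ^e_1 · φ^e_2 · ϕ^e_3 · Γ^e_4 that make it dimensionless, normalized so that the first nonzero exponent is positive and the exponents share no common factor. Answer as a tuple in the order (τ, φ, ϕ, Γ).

(4, 1, 1, 1)

M: e_1·(0) + e_2·(1) + e_3·(-2) + e_4·(1) = 0
L: e_1·(0) + e_2·(-1) + e_3·(-1) + e_4·(2) = 0
T: e_1·(1) + e_2·(-2) + e_3·(0) + e_4·(-2) = 0
Solving this homogeneous linear system for the smallest-integer solution (first nonzero entry positive) gives (4, 1, 1, 1).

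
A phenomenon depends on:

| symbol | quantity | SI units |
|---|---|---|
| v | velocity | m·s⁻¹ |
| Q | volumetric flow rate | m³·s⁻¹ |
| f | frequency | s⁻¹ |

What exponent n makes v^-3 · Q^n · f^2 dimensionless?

Balance the L exponent: (3)·n from Q, plus −3·(1) + 2·(0) = -3 from the rest, must sum to zero.
3n − 3 = 0, so n = 1.

1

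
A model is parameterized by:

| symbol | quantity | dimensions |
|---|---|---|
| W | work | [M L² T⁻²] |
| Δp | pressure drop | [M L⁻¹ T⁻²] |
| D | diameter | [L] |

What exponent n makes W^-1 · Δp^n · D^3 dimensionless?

1

Balance the M exponent: (1)·n from Δp, plus −(1) + 3·(0) = -1 from the rest, must sum to zero.
n − 1 = 0, so n = 1.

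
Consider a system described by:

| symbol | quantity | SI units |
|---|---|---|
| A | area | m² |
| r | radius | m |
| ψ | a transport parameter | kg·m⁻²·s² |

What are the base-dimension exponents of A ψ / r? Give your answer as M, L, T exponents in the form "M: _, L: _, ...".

Collect each base-dimension exponent across the product:
  M: (0) − (0) + (1) = 1
  L: (2) − (1) + (-2) = -1
  T: (0) − (0) + (2) = 2
So the dimensions are [M L⁻¹ T²].

M: 1, L: -1, T: 2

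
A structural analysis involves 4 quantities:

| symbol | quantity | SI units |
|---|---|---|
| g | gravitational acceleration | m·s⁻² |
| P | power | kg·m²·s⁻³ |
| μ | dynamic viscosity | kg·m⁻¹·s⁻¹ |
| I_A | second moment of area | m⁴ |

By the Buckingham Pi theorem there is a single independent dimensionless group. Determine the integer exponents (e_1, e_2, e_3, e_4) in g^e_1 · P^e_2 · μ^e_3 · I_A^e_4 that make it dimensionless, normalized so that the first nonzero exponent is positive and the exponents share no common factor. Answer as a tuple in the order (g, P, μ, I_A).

(2, -2, 2, 1)

M: e_1·(0) + e_2·(1) + e_3·(1) + e_4·(0) = 0
L: e_1·(1) + e_2·(2) + e_3·(-1) + e_4·(4) = 0
T: e_1·(-2) + e_2·(-3) + e_3·(-1) + e_4·(0) = 0
Solving this homogeneous linear system for the smallest-integer solution (first nonzero entry positive) gives (2, -2, 2, 1).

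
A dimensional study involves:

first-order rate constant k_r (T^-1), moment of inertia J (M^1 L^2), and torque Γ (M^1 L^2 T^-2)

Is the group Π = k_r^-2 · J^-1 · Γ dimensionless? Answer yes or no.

Sum the exponent of each base dimension across the product:
  M: −2·[k_r]_M − [J]_M + [Γ]_M = −2·(0) − (1) + (1) = 0
  L: −2·[k_r]_L − [J]_L + [Γ]_L = −2·(0) − (2) + (2) = 0
  T: −2·[k_r]_T − [J]_T + [Γ]_T = −2·(-1) − (0) + (-2) = 0
  Θ: −2·[k_r]_Θ − [J]_Θ + [Γ]_Θ = −2·(0) − (0) + (0) = 0
  N: −2·[k_r]_N − [J]_N + [Γ]_N = −2·(0) − (0) + (0) = 0
All base exponents vanish — dimensionless.

yes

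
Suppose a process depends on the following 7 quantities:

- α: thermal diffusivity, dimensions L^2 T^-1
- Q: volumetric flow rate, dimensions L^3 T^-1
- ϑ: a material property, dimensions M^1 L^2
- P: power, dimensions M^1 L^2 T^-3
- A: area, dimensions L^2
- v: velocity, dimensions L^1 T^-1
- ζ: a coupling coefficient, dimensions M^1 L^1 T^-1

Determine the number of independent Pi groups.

There are 7 variables and 3 base dimensions (M, L, T).
The dimension matrix has rank 3.
Independent dimensionless groups: 7 − 3 = 4.

4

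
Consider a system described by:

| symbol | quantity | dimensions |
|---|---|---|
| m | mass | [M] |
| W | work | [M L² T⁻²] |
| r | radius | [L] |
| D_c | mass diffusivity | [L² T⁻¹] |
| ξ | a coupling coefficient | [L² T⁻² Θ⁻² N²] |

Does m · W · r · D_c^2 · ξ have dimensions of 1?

no

Sum the exponent of each base dimension across the product:
  M: [m]_M + [W]_M + [r]_M + 2·[D_c]_M + [ξ]_M = (1) + (1) + (0) + 2·(0) + (0) = 2
  L: [m]_L + [W]_L + [r]_L + 2·[D_c]_L + [ξ]_L = (0) + (2) + (1) + 2·(2) + (2) = 9
  T: [m]_T + [W]_T + [r]_T + 2·[D_c]_T + [ξ]_T = (0) + (-2) + (0) + 2·(-1) + (-2) = -6
  Θ: [m]_Θ + [W]_Θ + [r]_Θ + 2·[D_c]_Θ + [ξ]_Θ = (0) + (0) + (0) + 2·(0) + (-2) = -2
  N: [m]_N + [W]_N + [r]_N + 2·[D_c]_N + [ξ]_N = (0) + (0) + (0) + 2·(0) + (2) = 2
Net dimensions [M² L⁹ T⁻⁶ Θ⁻² N²] ≠ [1] — not dimensionless.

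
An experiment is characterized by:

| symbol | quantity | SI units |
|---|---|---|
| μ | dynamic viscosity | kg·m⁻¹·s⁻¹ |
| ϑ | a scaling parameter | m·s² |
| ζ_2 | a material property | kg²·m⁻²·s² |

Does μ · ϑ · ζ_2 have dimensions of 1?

no

Sum the exponent of each base dimension across the product:
  M: [μ]_M + [ϑ]_M + [ζ_2]_M = (1) + (0) + (2) = 3
  L: [μ]_L + [ϑ]_L + [ζ_2]_L = (-1) + (1) + (-2) = -2
  T: [μ]_T + [ϑ]_T + [ζ_2]_T = (-1) + (2) + (2) = 3
Net dimensions [M³ L⁻² T³] ≠ [1] — not dimensionless.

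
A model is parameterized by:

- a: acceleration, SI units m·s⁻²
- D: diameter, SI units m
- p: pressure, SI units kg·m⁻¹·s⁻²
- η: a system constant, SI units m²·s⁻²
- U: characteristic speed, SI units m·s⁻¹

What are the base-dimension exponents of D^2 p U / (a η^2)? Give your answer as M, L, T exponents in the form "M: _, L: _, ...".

Collect each base-dimension exponent across the product:
  M: −(0) + 2·(0) + (1) − 2·(0) + (0) = 1
  L: −(1) + 2·(1) + (-1) − 2·(2) + (1) = -3
  T: −(-2) + 2·(0) + (-2) − 2·(-2) + (-1) = 3
So the dimensions are [M L⁻³ T³].

M: 1, L: -3, T: 3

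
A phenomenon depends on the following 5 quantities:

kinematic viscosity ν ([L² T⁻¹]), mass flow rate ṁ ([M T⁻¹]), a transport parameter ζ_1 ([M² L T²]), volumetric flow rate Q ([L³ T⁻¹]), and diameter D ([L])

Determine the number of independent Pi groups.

2

There are 5 variables and 3 base dimensions (M, L, T).
The dimension matrix has rank 3.
Independent dimensionless groups: 5 − 3 = 2.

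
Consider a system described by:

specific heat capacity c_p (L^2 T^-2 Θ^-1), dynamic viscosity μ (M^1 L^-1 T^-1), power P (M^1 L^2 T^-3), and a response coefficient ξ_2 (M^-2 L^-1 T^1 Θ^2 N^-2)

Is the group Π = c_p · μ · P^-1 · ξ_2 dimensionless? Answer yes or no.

Sum the exponent of each base dimension across the product:
  M: [c_p]_M + [μ]_M − [P]_M + [ξ_2]_M = (0) + (1) − (1) + (-2) = -2
  L: [c_p]_L + [μ]_L − [P]_L + [ξ_2]_L = (2) + (-1) − (2) + (-1) = -2
  T: [c_p]_T + [μ]_T − [P]_T + [ξ_2]_T = (-2) + (-1) − (-3) + (1) = 1
  Θ: [c_p]_Θ + [μ]_Θ − [P]_Θ + [ξ_2]_Θ = (-1) + (0) − (0) + (2) = 1
  N: [c_p]_N + [μ]_N − [P]_N + [ξ_2]_N = (0) + (0) − (0) + (-2) = -2
Net dimensions [M⁻² L⁻² T Θ N⁻²] ≠ [1] — not dimensionless.

no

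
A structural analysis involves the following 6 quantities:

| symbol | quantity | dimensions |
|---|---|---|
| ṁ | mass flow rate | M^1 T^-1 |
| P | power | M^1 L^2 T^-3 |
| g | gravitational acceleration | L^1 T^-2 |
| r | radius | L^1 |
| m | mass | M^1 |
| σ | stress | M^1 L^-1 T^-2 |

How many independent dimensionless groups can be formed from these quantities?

3

There are 6 variables and 3 base dimensions (M, L, T).
The dimension matrix has rank 3.
Independent dimensionless groups: 6 − 3 = 3.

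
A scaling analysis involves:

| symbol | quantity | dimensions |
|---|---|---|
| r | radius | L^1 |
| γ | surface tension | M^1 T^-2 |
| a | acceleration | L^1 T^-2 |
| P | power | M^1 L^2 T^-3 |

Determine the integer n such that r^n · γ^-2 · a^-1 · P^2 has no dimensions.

-3

Balance the L exponent: (1)·n from r, plus −2·(0) − (1) + 2·(2) = 3 from the rest, must sum to zero.
n + 3 = 0, so n = -3.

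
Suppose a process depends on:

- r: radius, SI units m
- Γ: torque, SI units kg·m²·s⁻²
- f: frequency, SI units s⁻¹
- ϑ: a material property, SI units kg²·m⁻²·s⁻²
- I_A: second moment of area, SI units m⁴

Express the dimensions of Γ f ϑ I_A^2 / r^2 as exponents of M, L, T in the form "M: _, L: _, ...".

M: 3, L: 6, T: -5

Collect each base-dimension exponent across the product:
  M: −2·(0) + (1) + (0) + (2) + 2·(0) = 3
  L: −2·(1) + (2) + (0) + (-2) + 2·(4) = 6
  T: −2·(0) + (-2) + (-1) + (-2) + 2·(0) = -5
So the dimensions are [M³ L⁶ T⁻⁵].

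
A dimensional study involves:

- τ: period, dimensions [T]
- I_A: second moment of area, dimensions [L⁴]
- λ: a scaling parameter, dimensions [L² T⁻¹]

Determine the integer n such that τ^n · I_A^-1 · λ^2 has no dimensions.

Balance the T exponent: (1)·n from τ, plus −(0) + 2·(-1) = -2 from the rest, must sum to zero.
n − 2 = 0, so n = 2.

2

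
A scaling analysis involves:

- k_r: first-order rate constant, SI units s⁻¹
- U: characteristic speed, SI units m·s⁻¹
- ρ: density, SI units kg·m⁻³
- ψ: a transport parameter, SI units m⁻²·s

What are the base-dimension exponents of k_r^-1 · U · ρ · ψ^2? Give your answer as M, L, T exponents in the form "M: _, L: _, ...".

Collect each base-dimension exponent across the product:
  M: −(0) + (0) + (1) + 2·(0) = 1
  L: −(0) + (1) + (-3) + 2·(-2) = -6
  T: −(-1) + (-1) + (0) + 2·(1) = 2
So the dimensions are [M L⁻⁶ T²].

M: 1, L: -6, T: 2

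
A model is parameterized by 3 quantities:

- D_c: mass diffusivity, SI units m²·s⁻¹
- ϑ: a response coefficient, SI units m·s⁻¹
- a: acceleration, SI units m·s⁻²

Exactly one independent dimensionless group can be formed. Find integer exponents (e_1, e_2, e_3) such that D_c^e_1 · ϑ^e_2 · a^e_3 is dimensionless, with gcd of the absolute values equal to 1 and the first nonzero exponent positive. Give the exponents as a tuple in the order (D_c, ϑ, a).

L: e_1·(2) + e_2·(1) + e_3·(1) = 0
T: e_1·(-1) + e_2·(-1) + e_3·(-2) = 0
Solving this homogeneous linear system for the smallest-integer solution (first nonzero entry positive) gives (1, -3, 1).

(1, -3, 1)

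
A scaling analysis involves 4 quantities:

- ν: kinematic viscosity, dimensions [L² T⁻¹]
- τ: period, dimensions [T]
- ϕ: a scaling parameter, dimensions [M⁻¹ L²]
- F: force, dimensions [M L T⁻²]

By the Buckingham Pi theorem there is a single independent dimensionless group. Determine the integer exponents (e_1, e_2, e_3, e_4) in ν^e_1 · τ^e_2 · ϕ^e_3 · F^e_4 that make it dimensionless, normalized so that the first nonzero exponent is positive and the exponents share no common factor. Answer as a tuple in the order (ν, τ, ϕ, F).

(3, -1, -2, -2)

M: e_1·(0) + e_2·(0) + e_3·(-1) + e_4·(1) = 0
L: e_1·(2) + e_2·(0) + e_3·(2) + e_4·(1) = 0
T: e_1·(-1) + e_2·(1) + e_3·(0) + e_4·(-2) = 0
Solving this homogeneous linear system for the smallest-integer solution (first nonzero entry positive) gives (3, -1, -2, -2).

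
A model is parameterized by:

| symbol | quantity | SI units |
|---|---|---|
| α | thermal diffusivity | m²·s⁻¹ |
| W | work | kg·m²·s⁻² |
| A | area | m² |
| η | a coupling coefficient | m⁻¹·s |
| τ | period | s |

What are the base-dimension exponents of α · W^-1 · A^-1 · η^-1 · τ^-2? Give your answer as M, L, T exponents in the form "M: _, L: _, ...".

Collect each base-dimension exponent across the product:
  M: (0) − (1) − (0) − (0) − 2·(0) = -1
  L: (2) − (2) − (2) − (-1) − 2·(0) = -1
  T: (-1) − (-2) − (0) − (1) − 2·(1) = -2
So the dimensions are [M⁻¹ L⁻¹ T⁻²].

M: -1, L: -1, T: -2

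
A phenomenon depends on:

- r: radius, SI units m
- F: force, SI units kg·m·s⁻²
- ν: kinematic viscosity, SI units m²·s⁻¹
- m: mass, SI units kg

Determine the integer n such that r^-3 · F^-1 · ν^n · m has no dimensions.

2

Balance the L exponent: (2)·n from ν, plus −3·(1) − (1) + (0) = -4 from the rest, must sum to zero.
2n − 4 = 0, so n = 2.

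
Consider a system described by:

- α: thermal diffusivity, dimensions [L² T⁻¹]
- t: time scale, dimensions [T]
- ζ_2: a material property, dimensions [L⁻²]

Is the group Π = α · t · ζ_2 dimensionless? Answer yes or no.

yes

Sum the exponent of each base dimension across the product:
  L: [α]_L + [t]_L + [ζ_2]_L = (2) + (0) + (-2) = 0
  T: [α]_T + [t]_T + [ζ_2]_T = (-1) + (1) + (0) = 0
All base exponents vanish — dimensionless.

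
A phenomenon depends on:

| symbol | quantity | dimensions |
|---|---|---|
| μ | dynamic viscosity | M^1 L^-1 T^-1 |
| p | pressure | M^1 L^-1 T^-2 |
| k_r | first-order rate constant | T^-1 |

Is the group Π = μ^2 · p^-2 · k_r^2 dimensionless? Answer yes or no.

yes

Sum the exponent of each base dimension across the product:
  M: 2·[μ]_M − 2·[p]_M + 2·[k_r]_M = 2·(1) − 2·(1) + 2·(0) = 0
  L: 2·[μ]_L − 2·[p]_L + 2·[k_r]_L = 2·(-1) − 2·(-1) + 2·(0) = 0
  T: 2·[μ]_T − 2·[p]_T + 2·[k_r]_T = 2·(-1) − 2·(-2) + 2·(-1) = 0
All base exponents vanish — dimensionless.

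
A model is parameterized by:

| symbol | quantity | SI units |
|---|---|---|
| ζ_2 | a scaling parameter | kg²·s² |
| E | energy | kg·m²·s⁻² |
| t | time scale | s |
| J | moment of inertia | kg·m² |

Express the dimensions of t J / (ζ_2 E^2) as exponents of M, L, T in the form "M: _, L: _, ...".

Collect each base-dimension exponent across the product:
  M: −(2) − 2·(1) + (0) + (1) = -3
  L: −(0) − 2·(2) + (0) + (2) = -2
  T: −(2) − 2·(-2) + (1) + (0) = 3
So the dimensions are [M⁻³ L⁻² T³].

M: -3, L: -2, T: 3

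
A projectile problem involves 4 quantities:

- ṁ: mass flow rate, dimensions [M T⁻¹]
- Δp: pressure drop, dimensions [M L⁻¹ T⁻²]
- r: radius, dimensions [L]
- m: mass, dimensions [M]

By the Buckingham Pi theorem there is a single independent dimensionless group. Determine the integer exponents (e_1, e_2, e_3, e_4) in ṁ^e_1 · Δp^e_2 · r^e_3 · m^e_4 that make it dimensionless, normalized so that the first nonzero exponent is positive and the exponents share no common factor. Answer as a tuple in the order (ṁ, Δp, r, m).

M: e_1·(1) + e_2·(1) + e_3·(0) + e_4·(1) = 0
L: e_1·(0) + e_2·(-1) + e_3·(1) + e_4·(0) = 0
T: e_1·(-1) + e_2·(-2) + e_3·(0) + e_4·(0) = 0
Solving this homogeneous linear system for the smallest-integer solution (first nonzero entry positive) gives (2, -1, -1, -1).

(2, -1, -1, -1)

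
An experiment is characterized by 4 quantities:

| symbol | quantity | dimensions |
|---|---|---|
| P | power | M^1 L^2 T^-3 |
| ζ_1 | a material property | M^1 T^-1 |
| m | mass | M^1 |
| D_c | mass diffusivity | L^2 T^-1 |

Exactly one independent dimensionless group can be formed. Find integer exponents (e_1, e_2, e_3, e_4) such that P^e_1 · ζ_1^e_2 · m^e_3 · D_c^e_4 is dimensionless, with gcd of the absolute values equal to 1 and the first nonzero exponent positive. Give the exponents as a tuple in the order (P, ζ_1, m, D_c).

M: e_1·(1) + e_2·(1) + e_3·(1) + e_4·(0) = 0
L: e_1·(2) + e_2·(0) + e_3·(0) + e_4·(2) = 0
T: e_1·(-3) + e_2·(-1) + e_3·(0) + e_4·(-1) = 0
Solving this homogeneous linear system for the smallest-integer solution (first nonzero entry positive) gives (1, -2, 1, -1).

(1, -2, 1, -1)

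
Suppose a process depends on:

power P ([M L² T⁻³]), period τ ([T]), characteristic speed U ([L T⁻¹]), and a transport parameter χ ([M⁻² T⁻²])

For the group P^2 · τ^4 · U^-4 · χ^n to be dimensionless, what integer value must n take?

Balance the M exponent: (-2)·n from χ, plus 2·(1) + 4·(0) − 4·(0) = 2 from the rest, must sum to zero.
-2n + 2 = 0, so n = 1.

1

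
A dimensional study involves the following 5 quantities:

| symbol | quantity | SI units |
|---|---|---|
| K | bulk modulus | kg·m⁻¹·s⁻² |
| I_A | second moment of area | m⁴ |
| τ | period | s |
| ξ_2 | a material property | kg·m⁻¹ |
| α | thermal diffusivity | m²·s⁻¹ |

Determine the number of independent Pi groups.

2

There are 5 variables and 3 base dimensions (M, L, T).
The dimension matrix has rank 3.
Independent dimensionless groups: 5 − 3 = 2.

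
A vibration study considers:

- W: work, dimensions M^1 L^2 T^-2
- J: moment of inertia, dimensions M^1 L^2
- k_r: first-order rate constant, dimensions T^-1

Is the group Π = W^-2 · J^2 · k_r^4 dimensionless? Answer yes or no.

yes

Sum the exponent of each base dimension across the product:
  M: −2·[W]_M + 2·[J]_M + 4·[k_r]_M = −2·(1) + 2·(1) + 4·(0) = 0
  L: −2·[W]_L + 2·[J]_L + 4·[k_r]_L = −2·(2) + 2·(2) + 4·(0) = 0
  T: −2·[W]_T + 2·[J]_T + 4·[k_r]_T = −2·(-2) + 2·(0) + 4·(-1) = 0
All base exponents vanish — dimensionless.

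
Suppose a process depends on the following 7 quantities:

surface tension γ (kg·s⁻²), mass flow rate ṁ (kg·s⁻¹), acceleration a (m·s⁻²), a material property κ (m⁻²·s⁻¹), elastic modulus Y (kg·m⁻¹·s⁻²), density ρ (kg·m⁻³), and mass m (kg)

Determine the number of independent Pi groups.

4

There are 7 variables and 3 base dimensions (M, L, T).
The dimension matrix has rank 3.
Independent dimensionless groups: 7 − 3 = 4.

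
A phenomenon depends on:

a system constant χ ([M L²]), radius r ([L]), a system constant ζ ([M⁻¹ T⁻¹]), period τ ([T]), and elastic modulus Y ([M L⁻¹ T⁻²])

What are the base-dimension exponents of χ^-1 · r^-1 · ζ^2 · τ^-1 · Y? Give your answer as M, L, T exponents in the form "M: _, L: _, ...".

Collect each base-dimension exponent across the product:
  M: −(1) − (0) + 2·(-1) − (0) + (1) = -2
  L: −(2) − (1) + 2·(0) − (0) + (-1) = -4
  T: −(0) − (0) + 2·(-1) − (1) + (-2) = -5
So the dimensions are [M⁻² L⁻⁴ T⁻⁵].

M: -2, L: -4, T: -5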